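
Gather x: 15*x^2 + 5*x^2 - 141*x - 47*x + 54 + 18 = 20*x^2 - 188*x + 72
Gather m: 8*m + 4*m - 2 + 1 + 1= 12*m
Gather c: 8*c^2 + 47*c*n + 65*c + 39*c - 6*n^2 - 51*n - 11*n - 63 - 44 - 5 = 8*c^2 + c*(47*n + 104) - 6*n^2 - 62*n - 112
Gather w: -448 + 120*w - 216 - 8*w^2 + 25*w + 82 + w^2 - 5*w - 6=-7*w^2 + 140*w - 588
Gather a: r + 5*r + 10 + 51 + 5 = 6*r + 66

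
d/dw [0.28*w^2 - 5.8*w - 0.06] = 0.56*w - 5.8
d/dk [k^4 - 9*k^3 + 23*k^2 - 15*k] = 4*k^3 - 27*k^2 + 46*k - 15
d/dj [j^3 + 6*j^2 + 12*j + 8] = 3*j^2 + 12*j + 12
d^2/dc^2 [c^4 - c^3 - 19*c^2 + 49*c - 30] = 12*c^2 - 6*c - 38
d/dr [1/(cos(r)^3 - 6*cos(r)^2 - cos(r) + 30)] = (3*cos(r)^2 - 12*cos(r) - 1)*sin(r)/(sin(r)^2*cos(r) - 6*sin(r)^2 - 24)^2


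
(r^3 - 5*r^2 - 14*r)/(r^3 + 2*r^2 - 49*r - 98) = r/(r + 7)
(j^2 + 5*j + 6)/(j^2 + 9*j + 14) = (j + 3)/(j + 7)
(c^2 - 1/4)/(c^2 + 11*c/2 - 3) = (c + 1/2)/(c + 6)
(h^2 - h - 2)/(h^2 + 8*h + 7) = (h - 2)/(h + 7)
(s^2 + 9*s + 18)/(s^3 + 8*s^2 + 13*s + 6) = (s + 3)/(s^2 + 2*s + 1)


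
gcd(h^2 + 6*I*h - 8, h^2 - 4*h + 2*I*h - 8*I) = h + 2*I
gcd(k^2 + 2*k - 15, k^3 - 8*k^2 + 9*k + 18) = k - 3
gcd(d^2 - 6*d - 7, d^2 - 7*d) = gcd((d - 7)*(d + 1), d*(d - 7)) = d - 7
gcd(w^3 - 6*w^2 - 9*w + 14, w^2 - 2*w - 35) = w - 7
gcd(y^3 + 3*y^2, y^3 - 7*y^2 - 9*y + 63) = y + 3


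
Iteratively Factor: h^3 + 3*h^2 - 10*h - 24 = (h + 2)*(h^2 + h - 12) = (h + 2)*(h + 4)*(h - 3)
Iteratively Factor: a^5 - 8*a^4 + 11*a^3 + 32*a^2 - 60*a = (a + 2)*(a^4 - 10*a^3 + 31*a^2 - 30*a) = (a - 3)*(a + 2)*(a^3 - 7*a^2 + 10*a) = (a - 5)*(a - 3)*(a + 2)*(a^2 - 2*a) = (a - 5)*(a - 3)*(a - 2)*(a + 2)*(a)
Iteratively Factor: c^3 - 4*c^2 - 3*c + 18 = (c - 3)*(c^2 - c - 6) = (c - 3)^2*(c + 2)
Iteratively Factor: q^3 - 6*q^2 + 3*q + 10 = (q - 2)*(q^2 - 4*q - 5) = (q - 2)*(q + 1)*(q - 5)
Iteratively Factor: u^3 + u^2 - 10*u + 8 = (u - 2)*(u^2 + 3*u - 4) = (u - 2)*(u + 4)*(u - 1)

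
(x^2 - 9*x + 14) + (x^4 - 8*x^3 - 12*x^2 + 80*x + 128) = x^4 - 8*x^3 - 11*x^2 + 71*x + 142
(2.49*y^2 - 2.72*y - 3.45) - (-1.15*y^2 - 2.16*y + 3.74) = 3.64*y^2 - 0.56*y - 7.19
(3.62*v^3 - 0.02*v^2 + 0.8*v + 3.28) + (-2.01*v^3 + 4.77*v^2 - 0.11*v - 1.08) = 1.61*v^3 + 4.75*v^2 + 0.69*v + 2.2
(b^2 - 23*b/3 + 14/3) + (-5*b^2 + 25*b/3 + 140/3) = -4*b^2 + 2*b/3 + 154/3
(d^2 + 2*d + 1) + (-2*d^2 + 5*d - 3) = -d^2 + 7*d - 2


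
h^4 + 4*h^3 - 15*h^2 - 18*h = h*(h - 3)*(h + 1)*(h + 6)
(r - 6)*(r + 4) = r^2 - 2*r - 24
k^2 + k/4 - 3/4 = (k - 3/4)*(k + 1)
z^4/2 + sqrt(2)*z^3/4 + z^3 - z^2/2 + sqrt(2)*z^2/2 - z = z*(z/2 + 1)*(z - sqrt(2)/2)*(z + sqrt(2))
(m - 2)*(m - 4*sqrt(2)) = m^2 - 4*sqrt(2)*m - 2*m + 8*sqrt(2)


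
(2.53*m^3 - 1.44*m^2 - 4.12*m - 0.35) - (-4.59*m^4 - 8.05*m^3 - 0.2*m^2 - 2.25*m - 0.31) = 4.59*m^4 + 10.58*m^3 - 1.24*m^2 - 1.87*m - 0.04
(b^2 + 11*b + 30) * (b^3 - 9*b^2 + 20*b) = b^5 + 2*b^4 - 49*b^3 - 50*b^2 + 600*b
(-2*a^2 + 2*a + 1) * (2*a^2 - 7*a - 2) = -4*a^4 + 18*a^3 - 8*a^2 - 11*a - 2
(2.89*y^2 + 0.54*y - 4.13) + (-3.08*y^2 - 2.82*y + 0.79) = -0.19*y^2 - 2.28*y - 3.34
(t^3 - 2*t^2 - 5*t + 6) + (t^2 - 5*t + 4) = t^3 - t^2 - 10*t + 10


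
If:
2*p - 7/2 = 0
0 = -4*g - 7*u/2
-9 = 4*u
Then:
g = 63/32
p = 7/4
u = -9/4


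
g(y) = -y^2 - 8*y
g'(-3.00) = -2.00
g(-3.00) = 15.00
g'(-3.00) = -2.00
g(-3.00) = 15.00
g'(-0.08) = -7.84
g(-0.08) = 0.63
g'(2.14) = -12.28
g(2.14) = -21.70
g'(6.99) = -21.98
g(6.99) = -104.78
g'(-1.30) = -5.40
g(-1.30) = 8.71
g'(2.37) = -12.74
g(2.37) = -24.58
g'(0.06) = -8.12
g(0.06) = -0.48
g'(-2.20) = -3.60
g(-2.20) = 12.76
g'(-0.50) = -7.00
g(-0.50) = 3.75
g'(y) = -2*y - 8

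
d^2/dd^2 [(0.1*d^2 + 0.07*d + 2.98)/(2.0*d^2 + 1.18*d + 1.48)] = (0.088*d^3 + 69.744*d^2 + 40.9536*d - 9.149312)/(8.0*d^6 + 14.16*d^5 + 26.1144*d^4 + 22.599832*d^3 + 19.324656*d^2 + 7.754016*d + 3.241792)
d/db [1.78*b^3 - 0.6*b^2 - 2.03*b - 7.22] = 5.34*b^2 - 1.2*b - 2.03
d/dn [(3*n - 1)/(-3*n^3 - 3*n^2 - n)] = (18*n^3 - 6*n - 1)/(n^2*(9*n^4 + 18*n^3 + 15*n^2 + 6*n + 1))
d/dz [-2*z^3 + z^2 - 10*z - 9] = -6*z^2 + 2*z - 10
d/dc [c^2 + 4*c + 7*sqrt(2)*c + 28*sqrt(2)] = 2*c + 4 + 7*sqrt(2)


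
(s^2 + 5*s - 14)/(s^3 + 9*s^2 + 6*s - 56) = 1/(s + 4)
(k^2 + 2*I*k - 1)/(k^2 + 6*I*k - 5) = (k + I)/(k + 5*I)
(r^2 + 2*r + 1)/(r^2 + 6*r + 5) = (r + 1)/(r + 5)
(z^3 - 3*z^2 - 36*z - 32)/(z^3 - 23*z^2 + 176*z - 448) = (z^2 + 5*z + 4)/(z^2 - 15*z + 56)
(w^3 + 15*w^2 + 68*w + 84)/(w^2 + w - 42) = (w^2 + 8*w + 12)/(w - 6)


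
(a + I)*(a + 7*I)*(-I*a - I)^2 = -a^4 - 2*a^3 - 8*I*a^3 + 6*a^2 - 16*I*a^2 + 14*a - 8*I*a + 7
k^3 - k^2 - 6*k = k*(k - 3)*(k + 2)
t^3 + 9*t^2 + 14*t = t*(t + 2)*(t + 7)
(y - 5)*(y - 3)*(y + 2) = y^3 - 6*y^2 - y + 30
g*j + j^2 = j*(g + j)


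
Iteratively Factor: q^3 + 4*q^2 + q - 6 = (q + 3)*(q^2 + q - 2) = (q + 2)*(q + 3)*(q - 1)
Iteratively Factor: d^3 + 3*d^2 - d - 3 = (d + 3)*(d^2 - 1) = (d + 1)*(d + 3)*(d - 1)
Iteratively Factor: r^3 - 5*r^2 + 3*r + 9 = (r - 3)*(r^2 - 2*r - 3) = (r - 3)*(r + 1)*(r - 3)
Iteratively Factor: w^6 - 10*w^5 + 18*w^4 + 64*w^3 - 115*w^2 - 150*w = (w - 5)*(w^5 - 5*w^4 - 7*w^3 + 29*w^2 + 30*w) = (w - 5)*(w - 3)*(w^4 - 2*w^3 - 13*w^2 - 10*w) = w*(w - 5)*(w - 3)*(w^3 - 2*w^2 - 13*w - 10) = w*(w - 5)*(w - 3)*(w + 2)*(w^2 - 4*w - 5) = w*(w - 5)^2*(w - 3)*(w + 2)*(w + 1)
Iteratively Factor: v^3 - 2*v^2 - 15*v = (v - 5)*(v^2 + 3*v) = v*(v - 5)*(v + 3)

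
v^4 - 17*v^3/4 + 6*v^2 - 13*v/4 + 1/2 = (v - 2)*(v - 1)^2*(v - 1/4)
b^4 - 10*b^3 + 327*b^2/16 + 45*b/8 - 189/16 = (b - 7)*(b - 3)*(b - 3/4)*(b + 3/4)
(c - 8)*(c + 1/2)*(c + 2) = c^3 - 11*c^2/2 - 19*c - 8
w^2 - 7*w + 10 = (w - 5)*(w - 2)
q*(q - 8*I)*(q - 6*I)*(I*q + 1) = I*q^4 + 15*q^3 - 62*I*q^2 - 48*q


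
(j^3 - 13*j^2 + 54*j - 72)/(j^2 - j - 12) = (j^2 - 9*j + 18)/(j + 3)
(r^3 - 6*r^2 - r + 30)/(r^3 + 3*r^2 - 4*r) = (r^3 - 6*r^2 - r + 30)/(r*(r^2 + 3*r - 4))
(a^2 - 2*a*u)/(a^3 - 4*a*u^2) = 1/(a + 2*u)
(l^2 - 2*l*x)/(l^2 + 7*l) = (l - 2*x)/(l + 7)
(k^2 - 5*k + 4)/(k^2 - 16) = (k - 1)/(k + 4)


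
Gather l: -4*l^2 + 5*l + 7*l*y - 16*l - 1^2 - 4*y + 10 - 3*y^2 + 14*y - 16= -4*l^2 + l*(7*y - 11) - 3*y^2 + 10*y - 7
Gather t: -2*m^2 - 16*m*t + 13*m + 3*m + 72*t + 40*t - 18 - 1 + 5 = -2*m^2 + 16*m + t*(112 - 16*m) - 14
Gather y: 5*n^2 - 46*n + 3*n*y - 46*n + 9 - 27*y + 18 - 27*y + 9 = 5*n^2 - 92*n + y*(3*n - 54) + 36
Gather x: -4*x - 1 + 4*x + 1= 0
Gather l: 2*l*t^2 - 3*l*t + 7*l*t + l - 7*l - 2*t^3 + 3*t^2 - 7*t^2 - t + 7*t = l*(2*t^2 + 4*t - 6) - 2*t^3 - 4*t^2 + 6*t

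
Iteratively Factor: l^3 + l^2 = (l)*(l^2 + l) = l*(l + 1)*(l)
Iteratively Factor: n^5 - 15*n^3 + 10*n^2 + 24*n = (n - 2)*(n^4 + 2*n^3 - 11*n^2 - 12*n) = n*(n - 2)*(n^3 + 2*n^2 - 11*n - 12) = n*(n - 2)*(n + 1)*(n^2 + n - 12) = n*(n - 2)*(n + 1)*(n + 4)*(n - 3)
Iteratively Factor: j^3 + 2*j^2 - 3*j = (j)*(j^2 + 2*j - 3) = j*(j - 1)*(j + 3)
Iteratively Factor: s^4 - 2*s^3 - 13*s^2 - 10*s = (s)*(s^3 - 2*s^2 - 13*s - 10) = s*(s - 5)*(s^2 + 3*s + 2) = s*(s - 5)*(s + 1)*(s + 2)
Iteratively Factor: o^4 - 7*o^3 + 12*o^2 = (o - 3)*(o^3 - 4*o^2) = o*(o - 3)*(o^2 - 4*o) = o^2*(o - 3)*(o - 4)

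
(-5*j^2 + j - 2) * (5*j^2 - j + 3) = -25*j^4 + 10*j^3 - 26*j^2 + 5*j - 6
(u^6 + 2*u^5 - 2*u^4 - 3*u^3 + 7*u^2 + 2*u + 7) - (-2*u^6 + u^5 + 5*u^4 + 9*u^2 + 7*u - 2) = 3*u^6 + u^5 - 7*u^4 - 3*u^3 - 2*u^2 - 5*u + 9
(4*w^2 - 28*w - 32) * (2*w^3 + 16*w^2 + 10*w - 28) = 8*w^5 + 8*w^4 - 472*w^3 - 904*w^2 + 464*w + 896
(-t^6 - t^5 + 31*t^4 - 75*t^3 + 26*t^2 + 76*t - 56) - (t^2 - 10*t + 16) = -t^6 - t^5 + 31*t^4 - 75*t^3 + 25*t^2 + 86*t - 72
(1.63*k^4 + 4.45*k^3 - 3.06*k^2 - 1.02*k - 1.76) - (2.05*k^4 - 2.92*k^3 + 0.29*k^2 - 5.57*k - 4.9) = -0.42*k^4 + 7.37*k^3 - 3.35*k^2 + 4.55*k + 3.14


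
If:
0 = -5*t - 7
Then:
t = -7/5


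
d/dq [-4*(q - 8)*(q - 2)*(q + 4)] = -12*q^2 + 48*q + 96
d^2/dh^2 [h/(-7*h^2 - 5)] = 14*h*(15 - 7*h^2)/(7*h^2 + 5)^3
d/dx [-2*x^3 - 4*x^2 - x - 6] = -6*x^2 - 8*x - 1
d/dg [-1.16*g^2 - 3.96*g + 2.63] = -2.32*g - 3.96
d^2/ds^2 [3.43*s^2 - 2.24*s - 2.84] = 6.86000000000000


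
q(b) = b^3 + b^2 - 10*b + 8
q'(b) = 3*b^2 + 2*b - 10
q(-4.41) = -14.22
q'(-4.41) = 39.52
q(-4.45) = -15.82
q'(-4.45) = 40.51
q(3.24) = 20.11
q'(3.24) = 27.97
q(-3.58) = 10.73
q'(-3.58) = 21.29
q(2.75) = 8.86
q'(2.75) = 18.19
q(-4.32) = -10.76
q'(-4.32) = 37.35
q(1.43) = -1.33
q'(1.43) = -1.01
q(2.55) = 5.58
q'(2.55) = 14.61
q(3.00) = 14.00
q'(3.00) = 23.00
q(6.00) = 200.00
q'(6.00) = 110.00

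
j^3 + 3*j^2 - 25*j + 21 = (j - 3)*(j - 1)*(j + 7)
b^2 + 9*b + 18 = (b + 3)*(b + 6)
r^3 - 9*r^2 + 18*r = r*(r - 6)*(r - 3)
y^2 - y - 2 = (y - 2)*(y + 1)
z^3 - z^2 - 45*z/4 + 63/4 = (z - 3)*(z - 3/2)*(z + 7/2)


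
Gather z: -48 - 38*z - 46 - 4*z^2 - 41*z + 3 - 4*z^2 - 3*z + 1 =-8*z^2 - 82*z - 90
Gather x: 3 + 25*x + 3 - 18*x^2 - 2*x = -18*x^2 + 23*x + 6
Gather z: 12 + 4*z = 4*z + 12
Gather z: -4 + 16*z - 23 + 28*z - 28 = 44*z - 55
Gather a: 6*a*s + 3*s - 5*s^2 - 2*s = 6*a*s - 5*s^2 + s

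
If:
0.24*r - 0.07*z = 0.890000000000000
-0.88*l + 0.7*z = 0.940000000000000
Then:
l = 0.795454545454545*z - 1.06818181818182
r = 0.291666666666667*z + 3.70833333333333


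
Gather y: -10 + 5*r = 5*r - 10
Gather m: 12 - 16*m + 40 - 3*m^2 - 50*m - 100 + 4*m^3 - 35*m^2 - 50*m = 4*m^3 - 38*m^2 - 116*m - 48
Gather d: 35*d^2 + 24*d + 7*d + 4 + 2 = 35*d^2 + 31*d + 6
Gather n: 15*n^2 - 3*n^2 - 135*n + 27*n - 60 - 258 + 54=12*n^2 - 108*n - 264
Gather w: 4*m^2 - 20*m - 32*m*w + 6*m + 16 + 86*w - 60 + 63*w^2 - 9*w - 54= 4*m^2 - 14*m + 63*w^2 + w*(77 - 32*m) - 98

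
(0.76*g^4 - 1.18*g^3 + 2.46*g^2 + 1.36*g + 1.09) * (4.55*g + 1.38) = 3.458*g^5 - 4.3202*g^4 + 9.5646*g^3 + 9.5828*g^2 + 6.8363*g + 1.5042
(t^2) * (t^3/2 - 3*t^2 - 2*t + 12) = t^5/2 - 3*t^4 - 2*t^3 + 12*t^2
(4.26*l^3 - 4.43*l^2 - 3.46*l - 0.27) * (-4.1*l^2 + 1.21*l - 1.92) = -17.466*l^5 + 23.3176*l^4 + 0.646499999999998*l^3 + 5.426*l^2 + 6.3165*l + 0.5184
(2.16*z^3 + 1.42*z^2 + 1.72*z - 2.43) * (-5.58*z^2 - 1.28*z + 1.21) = -12.0528*z^5 - 10.6884*z^4 - 8.8016*z^3 + 13.076*z^2 + 5.1916*z - 2.9403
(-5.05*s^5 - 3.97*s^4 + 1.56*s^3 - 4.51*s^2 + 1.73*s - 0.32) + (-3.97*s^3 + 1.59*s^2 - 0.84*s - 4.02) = -5.05*s^5 - 3.97*s^4 - 2.41*s^3 - 2.92*s^2 + 0.89*s - 4.34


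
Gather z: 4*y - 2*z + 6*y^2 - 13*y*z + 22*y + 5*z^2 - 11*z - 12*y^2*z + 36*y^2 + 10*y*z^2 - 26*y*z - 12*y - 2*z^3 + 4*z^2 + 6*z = 42*y^2 + 14*y - 2*z^3 + z^2*(10*y + 9) + z*(-12*y^2 - 39*y - 7)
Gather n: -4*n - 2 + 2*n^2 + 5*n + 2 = 2*n^2 + n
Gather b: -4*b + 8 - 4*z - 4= -4*b - 4*z + 4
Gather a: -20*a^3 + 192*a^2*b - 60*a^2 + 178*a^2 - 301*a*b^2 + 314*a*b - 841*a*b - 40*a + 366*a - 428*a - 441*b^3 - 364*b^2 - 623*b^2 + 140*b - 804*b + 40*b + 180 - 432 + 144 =-20*a^3 + a^2*(192*b + 118) + a*(-301*b^2 - 527*b - 102) - 441*b^3 - 987*b^2 - 624*b - 108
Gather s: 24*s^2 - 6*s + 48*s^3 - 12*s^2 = 48*s^3 + 12*s^2 - 6*s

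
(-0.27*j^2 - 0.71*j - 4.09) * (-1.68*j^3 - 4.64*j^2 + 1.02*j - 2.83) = 0.4536*j^5 + 2.4456*j^4 + 9.8902*j^3 + 19.0175*j^2 - 2.1625*j + 11.5747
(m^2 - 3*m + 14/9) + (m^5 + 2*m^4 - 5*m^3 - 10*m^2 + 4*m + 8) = m^5 + 2*m^4 - 5*m^3 - 9*m^2 + m + 86/9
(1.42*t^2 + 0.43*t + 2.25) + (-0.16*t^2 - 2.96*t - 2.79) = 1.26*t^2 - 2.53*t - 0.54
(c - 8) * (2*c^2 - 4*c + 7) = 2*c^3 - 20*c^2 + 39*c - 56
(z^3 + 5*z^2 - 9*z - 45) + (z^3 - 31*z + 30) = 2*z^3 + 5*z^2 - 40*z - 15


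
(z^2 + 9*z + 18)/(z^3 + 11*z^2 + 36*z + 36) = 1/(z + 2)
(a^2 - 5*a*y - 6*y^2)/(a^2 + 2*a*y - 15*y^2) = (a^2 - 5*a*y - 6*y^2)/(a^2 + 2*a*y - 15*y^2)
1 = 1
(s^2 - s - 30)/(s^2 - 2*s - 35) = (s - 6)/(s - 7)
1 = 1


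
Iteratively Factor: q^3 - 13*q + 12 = (q - 1)*(q^2 + q - 12) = (q - 1)*(q + 4)*(q - 3)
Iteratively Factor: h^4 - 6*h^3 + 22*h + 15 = (h - 3)*(h^3 - 3*h^2 - 9*h - 5) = (h - 3)*(h + 1)*(h^2 - 4*h - 5) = (h - 3)*(h + 1)^2*(h - 5)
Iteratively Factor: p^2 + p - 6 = (p - 2)*(p + 3)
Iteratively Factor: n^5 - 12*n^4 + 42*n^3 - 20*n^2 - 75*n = (n + 1)*(n^4 - 13*n^3 + 55*n^2 - 75*n) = n*(n + 1)*(n^3 - 13*n^2 + 55*n - 75) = n*(n - 3)*(n + 1)*(n^2 - 10*n + 25) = n*(n - 5)*(n - 3)*(n + 1)*(n - 5)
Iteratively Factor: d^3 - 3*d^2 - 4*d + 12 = (d + 2)*(d^2 - 5*d + 6) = (d - 3)*(d + 2)*(d - 2)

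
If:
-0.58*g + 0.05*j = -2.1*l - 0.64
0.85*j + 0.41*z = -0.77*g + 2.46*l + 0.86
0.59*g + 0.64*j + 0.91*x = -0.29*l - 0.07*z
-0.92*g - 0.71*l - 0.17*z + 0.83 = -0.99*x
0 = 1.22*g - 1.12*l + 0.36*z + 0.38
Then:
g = 0.49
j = 1.59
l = -0.21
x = -1.11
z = -3.36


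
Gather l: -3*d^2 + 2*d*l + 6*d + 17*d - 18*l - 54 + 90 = -3*d^2 + 23*d + l*(2*d - 18) + 36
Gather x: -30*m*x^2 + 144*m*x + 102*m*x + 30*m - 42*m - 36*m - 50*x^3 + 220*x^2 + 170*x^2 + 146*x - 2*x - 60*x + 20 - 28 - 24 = -48*m - 50*x^3 + x^2*(390 - 30*m) + x*(246*m + 84) - 32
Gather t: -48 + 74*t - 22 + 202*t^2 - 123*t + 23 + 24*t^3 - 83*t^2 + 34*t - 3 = 24*t^3 + 119*t^2 - 15*t - 50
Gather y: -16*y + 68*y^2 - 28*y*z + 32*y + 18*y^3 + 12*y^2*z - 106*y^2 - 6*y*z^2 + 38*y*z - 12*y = 18*y^3 + y^2*(12*z - 38) + y*(-6*z^2 + 10*z + 4)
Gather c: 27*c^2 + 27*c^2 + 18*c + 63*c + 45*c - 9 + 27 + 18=54*c^2 + 126*c + 36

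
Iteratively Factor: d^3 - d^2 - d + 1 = (d - 1)*(d^2 - 1) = (d - 1)*(d + 1)*(d - 1)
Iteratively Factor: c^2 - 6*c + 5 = (c - 1)*(c - 5)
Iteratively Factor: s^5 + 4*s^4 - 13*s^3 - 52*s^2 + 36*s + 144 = (s + 4)*(s^4 - 13*s^2 + 36) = (s + 2)*(s + 4)*(s^3 - 2*s^2 - 9*s + 18) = (s - 2)*(s + 2)*(s + 4)*(s^2 - 9) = (s - 3)*(s - 2)*(s + 2)*(s + 4)*(s + 3)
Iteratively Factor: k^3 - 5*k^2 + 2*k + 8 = (k + 1)*(k^2 - 6*k + 8) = (k - 4)*(k + 1)*(k - 2)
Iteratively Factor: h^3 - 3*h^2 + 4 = (h - 2)*(h^2 - h - 2) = (h - 2)*(h + 1)*(h - 2)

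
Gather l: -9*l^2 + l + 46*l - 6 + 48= -9*l^2 + 47*l + 42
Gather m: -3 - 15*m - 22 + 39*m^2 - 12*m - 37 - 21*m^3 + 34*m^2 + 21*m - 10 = -21*m^3 + 73*m^2 - 6*m - 72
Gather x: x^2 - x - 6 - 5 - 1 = x^2 - x - 12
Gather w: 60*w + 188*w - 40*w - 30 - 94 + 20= 208*w - 104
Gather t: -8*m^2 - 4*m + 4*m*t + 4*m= -8*m^2 + 4*m*t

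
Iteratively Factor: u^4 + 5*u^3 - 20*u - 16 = (u - 2)*(u^3 + 7*u^2 + 14*u + 8) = (u - 2)*(u + 4)*(u^2 + 3*u + 2) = (u - 2)*(u + 1)*(u + 4)*(u + 2)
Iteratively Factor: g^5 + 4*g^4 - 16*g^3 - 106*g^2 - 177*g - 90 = (g + 3)*(g^4 + g^3 - 19*g^2 - 49*g - 30) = (g + 2)*(g + 3)*(g^3 - g^2 - 17*g - 15) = (g - 5)*(g + 2)*(g + 3)*(g^2 + 4*g + 3) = (g - 5)*(g + 2)*(g + 3)^2*(g + 1)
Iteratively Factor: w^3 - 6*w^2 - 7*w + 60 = (w - 5)*(w^2 - w - 12) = (w - 5)*(w - 4)*(w + 3)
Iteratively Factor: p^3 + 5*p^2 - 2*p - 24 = (p + 4)*(p^2 + p - 6) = (p - 2)*(p + 4)*(p + 3)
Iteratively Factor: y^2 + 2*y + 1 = (y + 1)*(y + 1)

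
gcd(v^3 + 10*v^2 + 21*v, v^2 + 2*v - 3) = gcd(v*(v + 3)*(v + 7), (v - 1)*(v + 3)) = v + 3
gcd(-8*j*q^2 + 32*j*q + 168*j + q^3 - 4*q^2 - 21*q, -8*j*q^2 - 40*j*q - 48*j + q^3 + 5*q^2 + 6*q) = -8*j*q - 24*j + q^2 + 3*q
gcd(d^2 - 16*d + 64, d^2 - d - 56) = d - 8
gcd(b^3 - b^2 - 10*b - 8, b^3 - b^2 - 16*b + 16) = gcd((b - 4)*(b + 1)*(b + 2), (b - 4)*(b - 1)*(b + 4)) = b - 4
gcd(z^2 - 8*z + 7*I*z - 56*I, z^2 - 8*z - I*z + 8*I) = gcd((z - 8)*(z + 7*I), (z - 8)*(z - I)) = z - 8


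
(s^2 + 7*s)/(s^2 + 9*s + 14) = s/(s + 2)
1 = 1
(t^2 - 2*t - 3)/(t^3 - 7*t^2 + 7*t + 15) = 1/(t - 5)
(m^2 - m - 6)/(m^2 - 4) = (m - 3)/(m - 2)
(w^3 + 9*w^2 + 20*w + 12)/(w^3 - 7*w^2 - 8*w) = (w^2 + 8*w + 12)/(w*(w - 8))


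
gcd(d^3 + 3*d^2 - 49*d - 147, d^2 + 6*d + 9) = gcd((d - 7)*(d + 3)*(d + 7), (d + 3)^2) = d + 3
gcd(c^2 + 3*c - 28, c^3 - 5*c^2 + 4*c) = c - 4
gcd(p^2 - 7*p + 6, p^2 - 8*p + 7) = p - 1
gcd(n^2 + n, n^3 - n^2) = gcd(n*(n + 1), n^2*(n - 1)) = n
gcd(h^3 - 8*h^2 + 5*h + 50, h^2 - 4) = h + 2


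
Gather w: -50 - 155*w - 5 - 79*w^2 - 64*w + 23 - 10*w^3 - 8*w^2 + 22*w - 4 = -10*w^3 - 87*w^2 - 197*w - 36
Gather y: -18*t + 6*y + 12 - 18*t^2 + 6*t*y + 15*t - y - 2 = -18*t^2 - 3*t + y*(6*t + 5) + 10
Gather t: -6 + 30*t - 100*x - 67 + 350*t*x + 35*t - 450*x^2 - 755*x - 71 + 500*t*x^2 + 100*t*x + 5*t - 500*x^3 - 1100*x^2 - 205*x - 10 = t*(500*x^2 + 450*x + 70) - 500*x^3 - 1550*x^2 - 1060*x - 154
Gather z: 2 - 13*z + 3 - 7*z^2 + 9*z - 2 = -7*z^2 - 4*z + 3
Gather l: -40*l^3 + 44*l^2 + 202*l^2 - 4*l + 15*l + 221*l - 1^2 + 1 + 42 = -40*l^3 + 246*l^2 + 232*l + 42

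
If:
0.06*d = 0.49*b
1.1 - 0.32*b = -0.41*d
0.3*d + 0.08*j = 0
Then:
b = -0.36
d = -2.97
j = 11.12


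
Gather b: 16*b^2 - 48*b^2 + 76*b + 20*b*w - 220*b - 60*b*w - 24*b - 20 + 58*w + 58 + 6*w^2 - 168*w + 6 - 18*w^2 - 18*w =-32*b^2 + b*(-40*w - 168) - 12*w^2 - 128*w + 44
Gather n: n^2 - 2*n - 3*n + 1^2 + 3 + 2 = n^2 - 5*n + 6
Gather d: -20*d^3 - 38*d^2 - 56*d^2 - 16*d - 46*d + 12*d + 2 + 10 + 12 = -20*d^3 - 94*d^2 - 50*d + 24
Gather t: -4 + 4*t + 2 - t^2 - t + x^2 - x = -t^2 + 3*t + x^2 - x - 2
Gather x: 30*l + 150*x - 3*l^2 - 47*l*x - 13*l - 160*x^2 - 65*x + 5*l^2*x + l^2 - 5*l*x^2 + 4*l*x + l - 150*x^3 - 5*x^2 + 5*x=-2*l^2 + 18*l - 150*x^3 + x^2*(-5*l - 165) + x*(5*l^2 - 43*l + 90)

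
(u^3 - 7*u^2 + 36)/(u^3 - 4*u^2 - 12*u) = (u - 3)/u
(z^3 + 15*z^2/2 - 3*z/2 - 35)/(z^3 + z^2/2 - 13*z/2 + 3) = (2*z^2 + 19*z + 35)/(2*z^2 + 5*z - 3)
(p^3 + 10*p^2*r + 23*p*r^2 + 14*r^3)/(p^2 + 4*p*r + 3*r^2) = (p^2 + 9*p*r + 14*r^2)/(p + 3*r)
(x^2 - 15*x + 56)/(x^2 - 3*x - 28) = (x - 8)/(x + 4)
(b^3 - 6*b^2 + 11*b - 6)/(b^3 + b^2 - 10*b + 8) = (b - 3)/(b + 4)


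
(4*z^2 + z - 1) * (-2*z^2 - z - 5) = -8*z^4 - 6*z^3 - 19*z^2 - 4*z + 5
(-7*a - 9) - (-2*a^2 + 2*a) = 2*a^2 - 9*a - 9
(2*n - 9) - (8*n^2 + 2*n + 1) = -8*n^2 - 10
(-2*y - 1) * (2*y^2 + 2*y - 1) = -4*y^3 - 6*y^2 + 1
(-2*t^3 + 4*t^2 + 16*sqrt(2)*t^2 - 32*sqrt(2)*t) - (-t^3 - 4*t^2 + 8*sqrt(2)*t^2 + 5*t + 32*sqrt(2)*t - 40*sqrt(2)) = -t^3 + 8*t^2 + 8*sqrt(2)*t^2 - 64*sqrt(2)*t - 5*t + 40*sqrt(2)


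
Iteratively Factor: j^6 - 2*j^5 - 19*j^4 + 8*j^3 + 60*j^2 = (j)*(j^5 - 2*j^4 - 19*j^3 + 8*j^2 + 60*j) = j*(j - 2)*(j^4 - 19*j^2 - 30*j) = j*(j - 5)*(j - 2)*(j^3 + 5*j^2 + 6*j) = j^2*(j - 5)*(j - 2)*(j^2 + 5*j + 6) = j^2*(j - 5)*(j - 2)*(j + 3)*(j + 2)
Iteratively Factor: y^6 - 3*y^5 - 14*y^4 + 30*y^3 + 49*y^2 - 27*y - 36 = (y + 3)*(y^5 - 6*y^4 + 4*y^3 + 18*y^2 - 5*y - 12) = (y + 1)*(y + 3)*(y^4 - 7*y^3 + 11*y^2 + 7*y - 12) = (y - 3)*(y + 1)*(y + 3)*(y^3 - 4*y^2 - y + 4) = (y - 4)*(y - 3)*(y + 1)*(y + 3)*(y^2 - 1) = (y - 4)*(y - 3)*(y + 1)^2*(y + 3)*(y - 1)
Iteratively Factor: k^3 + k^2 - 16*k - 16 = (k - 4)*(k^2 + 5*k + 4) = (k - 4)*(k + 1)*(k + 4)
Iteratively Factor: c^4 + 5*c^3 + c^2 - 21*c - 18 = (c + 3)*(c^3 + 2*c^2 - 5*c - 6) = (c + 1)*(c + 3)*(c^2 + c - 6) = (c - 2)*(c + 1)*(c + 3)*(c + 3)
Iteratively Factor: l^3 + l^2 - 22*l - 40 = (l + 2)*(l^2 - l - 20) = (l - 5)*(l + 2)*(l + 4)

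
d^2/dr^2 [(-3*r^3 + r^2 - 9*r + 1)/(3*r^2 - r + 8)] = 2*(-9*r^3 + 27*r^2 + 63*r - 31)/(27*r^6 - 27*r^5 + 225*r^4 - 145*r^3 + 600*r^2 - 192*r + 512)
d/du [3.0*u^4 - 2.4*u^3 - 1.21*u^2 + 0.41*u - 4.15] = 12.0*u^3 - 7.2*u^2 - 2.42*u + 0.41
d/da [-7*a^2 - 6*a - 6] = -14*a - 6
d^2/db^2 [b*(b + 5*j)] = 2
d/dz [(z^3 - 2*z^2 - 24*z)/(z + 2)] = 2*(z^3 + 2*z^2 - 4*z - 24)/(z^2 + 4*z + 4)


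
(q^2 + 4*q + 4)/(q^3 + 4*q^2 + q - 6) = (q + 2)/(q^2 + 2*q - 3)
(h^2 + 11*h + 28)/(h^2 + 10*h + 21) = (h + 4)/(h + 3)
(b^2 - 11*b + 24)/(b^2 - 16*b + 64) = (b - 3)/(b - 8)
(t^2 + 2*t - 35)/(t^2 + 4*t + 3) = (t^2 + 2*t - 35)/(t^2 + 4*t + 3)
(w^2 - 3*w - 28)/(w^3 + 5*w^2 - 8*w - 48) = (w - 7)/(w^2 + w - 12)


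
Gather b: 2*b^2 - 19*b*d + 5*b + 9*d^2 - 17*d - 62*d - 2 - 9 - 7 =2*b^2 + b*(5 - 19*d) + 9*d^2 - 79*d - 18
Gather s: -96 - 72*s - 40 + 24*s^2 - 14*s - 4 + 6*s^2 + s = 30*s^2 - 85*s - 140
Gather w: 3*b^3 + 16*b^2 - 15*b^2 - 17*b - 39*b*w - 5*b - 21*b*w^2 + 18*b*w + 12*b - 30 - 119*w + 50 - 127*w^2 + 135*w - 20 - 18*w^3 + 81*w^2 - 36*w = 3*b^3 + b^2 - 10*b - 18*w^3 + w^2*(-21*b - 46) + w*(-21*b - 20)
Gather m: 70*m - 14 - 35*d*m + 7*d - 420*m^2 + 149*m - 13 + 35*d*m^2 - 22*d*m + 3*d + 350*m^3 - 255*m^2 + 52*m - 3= 10*d + 350*m^3 + m^2*(35*d - 675) + m*(271 - 57*d) - 30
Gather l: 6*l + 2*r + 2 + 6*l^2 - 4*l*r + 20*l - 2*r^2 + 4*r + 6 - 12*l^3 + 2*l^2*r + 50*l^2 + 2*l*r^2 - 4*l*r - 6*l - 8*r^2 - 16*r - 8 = -12*l^3 + l^2*(2*r + 56) + l*(2*r^2 - 8*r + 20) - 10*r^2 - 10*r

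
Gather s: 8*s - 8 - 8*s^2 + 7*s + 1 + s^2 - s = -7*s^2 + 14*s - 7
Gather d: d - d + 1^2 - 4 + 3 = 0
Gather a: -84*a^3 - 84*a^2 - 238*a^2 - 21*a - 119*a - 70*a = -84*a^3 - 322*a^2 - 210*a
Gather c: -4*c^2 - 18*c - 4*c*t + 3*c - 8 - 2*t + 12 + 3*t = -4*c^2 + c*(-4*t - 15) + t + 4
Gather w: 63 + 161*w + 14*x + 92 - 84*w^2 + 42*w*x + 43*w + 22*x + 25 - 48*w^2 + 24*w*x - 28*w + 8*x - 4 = -132*w^2 + w*(66*x + 176) + 44*x + 176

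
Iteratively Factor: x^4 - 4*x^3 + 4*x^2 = (x)*(x^3 - 4*x^2 + 4*x) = x*(x - 2)*(x^2 - 2*x) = x^2*(x - 2)*(x - 2)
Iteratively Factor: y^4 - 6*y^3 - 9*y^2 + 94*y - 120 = (y - 5)*(y^3 - y^2 - 14*y + 24) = (y - 5)*(y - 3)*(y^2 + 2*y - 8) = (y - 5)*(y - 3)*(y - 2)*(y + 4)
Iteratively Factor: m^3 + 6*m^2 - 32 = (m + 4)*(m^2 + 2*m - 8) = (m + 4)^2*(m - 2)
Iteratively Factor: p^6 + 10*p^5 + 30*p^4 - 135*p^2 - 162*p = (p + 3)*(p^5 + 7*p^4 + 9*p^3 - 27*p^2 - 54*p) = (p + 3)^2*(p^4 + 4*p^3 - 3*p^2 - 18*p) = (p + 3)^3*(p^3 + p^2 - 6*p) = p*(p + 3)^3*(p^2 + p - 6) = p*(p - 2)*(p + 3)^3*(p + 3)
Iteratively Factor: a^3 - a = (a + 1)*(a^2 - a) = a*(a + 1)*(a - 1)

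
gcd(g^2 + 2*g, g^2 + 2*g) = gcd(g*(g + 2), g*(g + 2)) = g^2 + 2*g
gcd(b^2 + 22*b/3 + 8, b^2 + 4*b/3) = b + 4/3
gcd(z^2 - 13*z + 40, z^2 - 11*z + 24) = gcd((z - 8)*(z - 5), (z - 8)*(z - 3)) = z - 8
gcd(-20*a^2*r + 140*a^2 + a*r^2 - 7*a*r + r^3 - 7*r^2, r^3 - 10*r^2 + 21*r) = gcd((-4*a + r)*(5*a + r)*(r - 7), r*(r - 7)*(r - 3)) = r - 7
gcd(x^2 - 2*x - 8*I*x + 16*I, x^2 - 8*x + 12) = x - 2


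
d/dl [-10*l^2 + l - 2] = 1 - 20*l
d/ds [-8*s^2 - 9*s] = -16*s - 9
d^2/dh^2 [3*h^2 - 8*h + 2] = 6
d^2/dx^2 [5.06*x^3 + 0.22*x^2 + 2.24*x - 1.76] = 30.36*x + 0.44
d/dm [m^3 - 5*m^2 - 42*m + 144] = 3*m^2 - 10*m - 42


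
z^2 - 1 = (z - 1)*(z + 1)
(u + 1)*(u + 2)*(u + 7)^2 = u^4 + 17*u^3 + 93*u^2 + 175*u + 98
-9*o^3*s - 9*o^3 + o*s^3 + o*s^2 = (-3*o + s)*(3*o + s)*(o*s + o)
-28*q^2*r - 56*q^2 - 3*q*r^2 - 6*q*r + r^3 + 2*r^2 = (-7*q + r)*(4*q + r)*(r + 2)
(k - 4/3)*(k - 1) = k^2 - 7*k/3 + 4/3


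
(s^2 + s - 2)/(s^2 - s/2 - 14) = 2*(-s^2 - s + 2)/(-2*s^2 + s + 28)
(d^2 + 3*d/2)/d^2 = (d + 3/2)/d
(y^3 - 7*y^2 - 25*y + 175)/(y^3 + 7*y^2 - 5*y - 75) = (y^2 - 12*y + 35)/(y^2 + 2*y - 15)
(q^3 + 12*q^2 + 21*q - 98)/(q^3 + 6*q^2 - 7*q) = (q^2 + 5*q - 14)/(q*(q - 1))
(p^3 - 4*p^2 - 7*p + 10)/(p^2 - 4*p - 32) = (-p^3 + 4*p^2 + 7*p - 10)/(-p^2 + 4*p + 32)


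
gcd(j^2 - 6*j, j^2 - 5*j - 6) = j - 6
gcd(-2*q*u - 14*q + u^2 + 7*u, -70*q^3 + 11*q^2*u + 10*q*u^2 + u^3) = 2*q - u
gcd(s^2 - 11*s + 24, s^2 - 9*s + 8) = s - 8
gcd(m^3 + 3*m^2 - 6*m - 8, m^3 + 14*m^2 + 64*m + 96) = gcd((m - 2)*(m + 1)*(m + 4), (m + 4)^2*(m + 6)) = m + 4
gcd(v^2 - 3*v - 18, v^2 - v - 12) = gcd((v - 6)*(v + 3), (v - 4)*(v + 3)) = v + 3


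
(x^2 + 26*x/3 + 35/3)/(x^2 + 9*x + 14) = (x + 5/3)/(x + 2)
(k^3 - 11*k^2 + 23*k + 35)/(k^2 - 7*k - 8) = (k^2 - 12*k + 35)/(k - 8)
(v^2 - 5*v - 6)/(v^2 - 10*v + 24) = (v + 1)/(v - 4)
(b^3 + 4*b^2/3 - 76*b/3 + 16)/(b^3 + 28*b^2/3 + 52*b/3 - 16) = (b - 4)/(b + 4)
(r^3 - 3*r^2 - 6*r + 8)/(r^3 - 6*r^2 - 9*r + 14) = (r - 4)/(r - 7)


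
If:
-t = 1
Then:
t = -1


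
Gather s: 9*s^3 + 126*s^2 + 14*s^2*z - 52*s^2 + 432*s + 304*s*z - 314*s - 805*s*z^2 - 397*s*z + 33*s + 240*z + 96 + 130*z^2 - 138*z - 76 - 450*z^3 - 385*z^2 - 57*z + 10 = 9*s^3 + s^2*(14*z + 74) + s*(-805*z^2 - 93*z + 151) - 450*z^3 - 255*z^2 + 45*z + 30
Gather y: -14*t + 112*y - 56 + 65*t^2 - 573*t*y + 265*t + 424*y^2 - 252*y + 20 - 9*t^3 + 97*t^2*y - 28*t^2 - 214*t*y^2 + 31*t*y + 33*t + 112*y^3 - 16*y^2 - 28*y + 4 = -9*t^3 + 37*t^2 + 284*t + 112*y^3 + y^2*(408 - 214*t) + y*(97*t^2 - 542*t - 168) - 32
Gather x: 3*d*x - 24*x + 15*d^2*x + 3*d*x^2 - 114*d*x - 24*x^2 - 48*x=x^2*(3*d - 24) + x*(15*d^2 - 111*d - 72)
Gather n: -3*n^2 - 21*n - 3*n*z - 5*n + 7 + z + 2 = -3*n^2 + n*(-3*z - 26) + z + 9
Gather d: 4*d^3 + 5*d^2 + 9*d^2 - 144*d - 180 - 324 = 4*d^3 + 14*d^2 - 144*d - 504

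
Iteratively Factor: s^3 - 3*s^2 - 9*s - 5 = (s - 5)*(s^2 + 2*s + 1) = (s - 5)*(s + 1)*(s + 1)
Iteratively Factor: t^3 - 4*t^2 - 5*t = (t)*(t^2 - 4*t - 5) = t*(t - 5)*(t + 1)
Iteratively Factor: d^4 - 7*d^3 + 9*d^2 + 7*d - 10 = (d + 1)*(d^3 - 8*d^2 + 17*d - 10) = (d - 5)*(d + 1)*(d^2 - 3*d + 2) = (d - 5)*(d - 1)*(d + 1)*(d - 2)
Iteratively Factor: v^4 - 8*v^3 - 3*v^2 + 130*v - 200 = (v + 4)*(v^3 - 12*v^2 + 45*v - 50) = (v - 5)*(v + 4)*(v^2 - 7*v + 10) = (v - 5)*(v - 2)*(v + 4)*(v - 5)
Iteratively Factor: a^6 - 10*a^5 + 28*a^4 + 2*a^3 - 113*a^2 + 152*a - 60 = (a - 1)*(a^5 - 9*a^4 + 19*a^3 + 21*a^2 - 92*a + 60) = (a - 5)*(a - 1)*(a^4 - 4*a^3 - a^2 + 16*a - 12) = (a - 5)*(a - 2)*(a - 1)*(a^3 - 2*a^2 - 5*a + 6) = (a - 5)*(a - 2)*(a - 1)*(a + 2)*(a^2 - 4*a + 3) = (a - 5)*(a - 2)*(a - 1)^2*(a + 2)*(a - 3)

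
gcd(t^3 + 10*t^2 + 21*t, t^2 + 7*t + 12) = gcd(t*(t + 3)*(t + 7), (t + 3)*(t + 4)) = t + 3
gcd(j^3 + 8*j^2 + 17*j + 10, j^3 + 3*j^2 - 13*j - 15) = j^2 + 6*j + 5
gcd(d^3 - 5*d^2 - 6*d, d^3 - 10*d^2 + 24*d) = d^2 - 6*d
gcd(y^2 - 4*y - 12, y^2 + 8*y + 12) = y + 2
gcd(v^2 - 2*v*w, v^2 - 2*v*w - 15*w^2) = 1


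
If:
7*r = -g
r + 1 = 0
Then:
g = 7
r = -1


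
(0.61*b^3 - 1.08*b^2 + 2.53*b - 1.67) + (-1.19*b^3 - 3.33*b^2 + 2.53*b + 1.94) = -0.58*b^3 - 4.41*b^2 + 5.06*b + 0.27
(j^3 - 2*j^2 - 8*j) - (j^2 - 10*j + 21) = j^3 - 3*j^2 + 2*j - 21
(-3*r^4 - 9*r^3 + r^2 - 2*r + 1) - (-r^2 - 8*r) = -3*r^4 - 9*r^3 + 2*r^2 + 6*r + 1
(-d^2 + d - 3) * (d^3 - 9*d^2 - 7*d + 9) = -d^5 + 10*d^4 - 5*d^3 + 11*d^2 + 30*d - 27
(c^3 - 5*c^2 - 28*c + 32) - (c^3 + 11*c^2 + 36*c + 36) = -16*c^2 - 64*c - 4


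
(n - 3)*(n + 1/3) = n^2 - 8*n/3 - 1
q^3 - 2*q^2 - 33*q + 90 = (q - 5)*(q - 3)*(q + 6)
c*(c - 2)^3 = c^4 - 6*c^3 + 12*c^2 - 8*c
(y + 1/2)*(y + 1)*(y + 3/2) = y^3 + 3*y^2 + 11*y/4 + 3/4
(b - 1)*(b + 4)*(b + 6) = b^3 + 9*b^2 + 14*b - 24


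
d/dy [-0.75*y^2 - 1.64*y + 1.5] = -1.5*y - 1.64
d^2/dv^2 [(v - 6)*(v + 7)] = 2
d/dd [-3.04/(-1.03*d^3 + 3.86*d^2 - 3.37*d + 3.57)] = (-9.3936*d^2 + 23.4688*d - 10.2448)/(1.03*d^3 - 3.86*d^2 + 3.37*d - 3.57)^2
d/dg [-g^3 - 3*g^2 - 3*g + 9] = -3*g^2 - 6*g - 3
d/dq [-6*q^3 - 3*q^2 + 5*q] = -18*q^2 - 6*q + 5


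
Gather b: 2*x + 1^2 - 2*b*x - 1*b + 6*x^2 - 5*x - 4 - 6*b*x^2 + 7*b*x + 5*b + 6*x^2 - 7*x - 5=b*(-6*x^2 + 5*x + 4) + 12*x^2 - 10*x - 8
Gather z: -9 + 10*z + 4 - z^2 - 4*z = -z^2 + 6*z - 5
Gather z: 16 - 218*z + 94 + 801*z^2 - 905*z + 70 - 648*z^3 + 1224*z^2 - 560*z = -648*z^3 + 2025*z^2 - 1683*z + 180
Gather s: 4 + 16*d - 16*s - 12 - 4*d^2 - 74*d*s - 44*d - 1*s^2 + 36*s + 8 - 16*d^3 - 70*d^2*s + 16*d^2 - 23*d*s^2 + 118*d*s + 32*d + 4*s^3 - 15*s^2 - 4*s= -16*d^3 + 12*d^2 + 4*d + 4*s^3 + s^2*(-23*d - 16) + s*(-70*d^2 + 44*d + 16)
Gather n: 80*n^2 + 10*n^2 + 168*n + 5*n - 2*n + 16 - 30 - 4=90*n^2 + 171*n - 18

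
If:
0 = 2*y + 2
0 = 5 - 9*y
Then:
No Solution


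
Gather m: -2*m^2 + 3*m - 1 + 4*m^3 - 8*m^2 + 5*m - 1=4*m^3 - 10*m^2 + 8*m - 2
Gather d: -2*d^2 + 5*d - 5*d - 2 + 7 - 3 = 2 - 2*d^2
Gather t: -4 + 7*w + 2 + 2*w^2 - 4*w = 2*w^2 + 3*w - 2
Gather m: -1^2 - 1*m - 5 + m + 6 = 0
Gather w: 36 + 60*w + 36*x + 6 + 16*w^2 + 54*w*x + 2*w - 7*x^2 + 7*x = 16*w^2 + w*(54*x + 62) - 7*x^2 + 43*x + 42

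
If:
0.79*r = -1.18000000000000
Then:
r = -1.49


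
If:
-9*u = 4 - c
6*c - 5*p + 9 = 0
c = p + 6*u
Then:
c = 1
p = 3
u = -1/3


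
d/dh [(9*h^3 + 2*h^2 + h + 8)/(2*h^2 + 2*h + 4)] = (9*h^4 + 18*h^3 + 55*h^2 - 8*h - 6)/(2*(h^4 + 2*h^3 + 5*h^2 + 4*h + 4))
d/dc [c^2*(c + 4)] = c*(3*c + 8)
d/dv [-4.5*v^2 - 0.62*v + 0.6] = -9.0*v - 0.62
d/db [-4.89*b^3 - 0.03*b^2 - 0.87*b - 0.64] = -14.67*b^2 - 0.06*b - 0.87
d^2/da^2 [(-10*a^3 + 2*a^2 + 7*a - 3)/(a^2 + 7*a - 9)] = 2*(-587*a^3 + 1935*a^2 - 2304*a + 429)/(a^6 + 21*a^5 + 120*a^4 - 35*a^3 - 1080*a^2 + 1701*a - 729)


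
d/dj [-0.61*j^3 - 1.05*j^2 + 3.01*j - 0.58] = -1.83*j^2 - 2.1*j + 3.01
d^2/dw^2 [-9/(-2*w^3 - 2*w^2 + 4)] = 9*(w^2*(3*w + 2)^2 - (3*w + 1)*(w^3 + w^2 - 2))/(w^3 + w^2 - 2)^3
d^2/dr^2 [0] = 0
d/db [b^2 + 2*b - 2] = 2*b + 2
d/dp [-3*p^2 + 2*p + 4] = 2 - 6*p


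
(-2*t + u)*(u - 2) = -2*t*u + 4*t + u^2 - 2*u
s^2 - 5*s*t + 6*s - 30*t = (s + 6)*(s - 5*t)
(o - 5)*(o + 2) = o^2 - 3*o - 10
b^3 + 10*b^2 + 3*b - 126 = (b - 3)*(b + 6)*(b + 7)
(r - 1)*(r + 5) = r^2 + 4*r - 5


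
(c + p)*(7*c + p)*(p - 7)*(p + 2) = 7*c^2*p^2 - 35*c^2*p - 98*c^2 + 8*c*p^3 - 40*c*p^2 - 112*c*p + p^4 - 5*p^3 - 14*p^2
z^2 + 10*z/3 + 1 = (z + 1/3)*(z + 3)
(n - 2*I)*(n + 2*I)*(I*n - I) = I*n^3 - I*n^2 + 4*I*n - 4*I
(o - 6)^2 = o^2 - 12*o + 36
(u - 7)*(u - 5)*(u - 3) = u^3 - 15*u^2 + 71*u - 105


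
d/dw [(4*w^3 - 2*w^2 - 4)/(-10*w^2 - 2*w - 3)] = 4*(-10*w^4 - 4*w^3 - 8*w^2 - 17*w - 2)/(100*w^4 + 40*w^3 + 64*w^2 + 12*w + 9)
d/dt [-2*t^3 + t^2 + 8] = 2*t*(1 - 3*t)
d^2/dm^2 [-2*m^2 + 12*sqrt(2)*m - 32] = -4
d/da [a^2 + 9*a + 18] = 2*a + 9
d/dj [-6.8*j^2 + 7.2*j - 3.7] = 7.2 - 13.6*j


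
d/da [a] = 1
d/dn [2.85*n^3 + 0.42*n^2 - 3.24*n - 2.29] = 8.55*n^2 + 0.84*n - 3.24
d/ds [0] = 0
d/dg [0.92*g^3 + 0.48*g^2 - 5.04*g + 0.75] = 2.76*g^2 + 0.96*g - 5.04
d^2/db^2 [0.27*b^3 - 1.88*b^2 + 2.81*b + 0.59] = 1.62*b - 3.76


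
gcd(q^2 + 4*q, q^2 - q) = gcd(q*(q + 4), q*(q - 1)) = q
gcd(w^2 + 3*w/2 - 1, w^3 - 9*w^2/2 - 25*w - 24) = w + 2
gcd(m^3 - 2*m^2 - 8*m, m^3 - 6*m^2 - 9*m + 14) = m + 2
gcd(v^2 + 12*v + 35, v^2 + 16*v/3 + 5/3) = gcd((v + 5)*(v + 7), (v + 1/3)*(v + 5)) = v + 5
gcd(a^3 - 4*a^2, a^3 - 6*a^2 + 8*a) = a^2 - 4*a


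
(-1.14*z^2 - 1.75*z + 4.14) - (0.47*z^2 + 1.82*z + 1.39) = -1.61*z^2 - 3.57*z + 2.75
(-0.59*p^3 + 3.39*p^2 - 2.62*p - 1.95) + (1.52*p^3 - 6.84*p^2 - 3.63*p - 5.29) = 0.93*p^3 - 3.45*p^2 - 6.25*p - 7.24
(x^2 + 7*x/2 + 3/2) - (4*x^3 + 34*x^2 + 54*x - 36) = -4*x^3 - 33*x^2 - 101*x/2 + 75/2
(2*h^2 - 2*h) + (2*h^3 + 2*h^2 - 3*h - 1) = 2*h^3 + 4*h^2 - 5*h - 1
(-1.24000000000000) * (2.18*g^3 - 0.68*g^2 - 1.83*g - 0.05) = -2.7032*g^3 + 0.8432*g^2 + 2.2692*g + 0.062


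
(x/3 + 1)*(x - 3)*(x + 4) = x^3/3 + 4*x^2/3 - 3*x - 12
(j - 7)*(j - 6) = j^2 - 13*j + 42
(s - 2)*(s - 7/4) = s^2 - 15*s/4 + 7/2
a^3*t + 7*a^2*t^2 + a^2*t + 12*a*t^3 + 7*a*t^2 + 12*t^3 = (a + 3*t)*(a + 4*t)*(a*t + t)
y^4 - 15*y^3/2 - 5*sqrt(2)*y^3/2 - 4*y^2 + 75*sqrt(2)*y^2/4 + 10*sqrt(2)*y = y*(y - 8)*(y + 1/2)*(y - 5*sqrt(2)/2)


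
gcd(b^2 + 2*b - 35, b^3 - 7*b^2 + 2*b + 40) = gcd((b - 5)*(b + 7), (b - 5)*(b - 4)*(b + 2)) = b - 5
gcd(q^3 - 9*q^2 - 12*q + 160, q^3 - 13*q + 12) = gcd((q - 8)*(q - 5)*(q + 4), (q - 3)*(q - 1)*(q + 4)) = q + 4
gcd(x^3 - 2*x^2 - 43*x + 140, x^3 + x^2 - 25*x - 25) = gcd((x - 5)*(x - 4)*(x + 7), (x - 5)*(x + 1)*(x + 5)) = x - 5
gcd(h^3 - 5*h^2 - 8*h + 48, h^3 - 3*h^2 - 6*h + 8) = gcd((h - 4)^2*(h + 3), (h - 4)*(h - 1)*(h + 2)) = h - 4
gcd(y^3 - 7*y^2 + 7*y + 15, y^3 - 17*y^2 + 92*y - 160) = y - 5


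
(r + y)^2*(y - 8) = r^2*y - 8*r^2 + 2*r*y^2 - 16*r*y + y^3 - 8*y^2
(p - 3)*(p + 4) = p^2 + p - 12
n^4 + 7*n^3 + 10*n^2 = n^2*(n + 2)*(n + 5)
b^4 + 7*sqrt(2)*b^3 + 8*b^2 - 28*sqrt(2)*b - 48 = (b - 2)*(b + 2)*(b + sqrt(2))*(b + 6*sqrt(2))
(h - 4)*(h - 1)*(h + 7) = h^3 + 2*h^2 - 31*h + 28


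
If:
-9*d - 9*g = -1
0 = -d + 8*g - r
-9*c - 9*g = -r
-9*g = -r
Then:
No Solution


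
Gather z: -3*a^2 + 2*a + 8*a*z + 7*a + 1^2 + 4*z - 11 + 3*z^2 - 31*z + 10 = -3*a^2 + 9*a + 3*z^2 + z*(8*a - 27)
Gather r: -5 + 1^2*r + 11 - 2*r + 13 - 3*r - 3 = 16 - 4*r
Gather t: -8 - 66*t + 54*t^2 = 54*t^2 - 66*t - 8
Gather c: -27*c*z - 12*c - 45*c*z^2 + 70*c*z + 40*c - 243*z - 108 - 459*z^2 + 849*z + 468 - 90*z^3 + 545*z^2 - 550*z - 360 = c*(-45*z^2 + 43*z + 28) - 90*z^3 + 86*z^2 + 56*z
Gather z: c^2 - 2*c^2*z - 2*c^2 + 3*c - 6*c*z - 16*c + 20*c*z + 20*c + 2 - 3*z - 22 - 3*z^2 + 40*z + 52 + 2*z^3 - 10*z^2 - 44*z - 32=-c^2 + 7*c + 2*z^3 - 13*z^2 + z*(-2*c^2 + 14*c - 7)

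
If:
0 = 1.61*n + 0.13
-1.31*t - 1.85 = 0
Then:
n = -0.08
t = -1.41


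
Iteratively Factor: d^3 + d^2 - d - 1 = (d + 1)*(d^2 - 1) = (d + 1)^2*(d - 1)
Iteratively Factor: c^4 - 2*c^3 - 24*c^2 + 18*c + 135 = (c + 3)*(c^3 - 5*c^2 - 9*c + 45) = (c - 3)*(c + 3)*(c^2 - 2*c - 15) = (c - 3)*(c + 3)^2*(c - 5)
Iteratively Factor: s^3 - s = (s)*(s^2 - 1) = s*(s - 1)*(s + 1)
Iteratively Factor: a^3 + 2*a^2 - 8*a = (a - 2)*(a^2 + 4*a) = a*(a - 2)*(a + 4)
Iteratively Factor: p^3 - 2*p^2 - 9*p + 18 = (p + 3)*(p^2 - 5*p + 6) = (p - 2)*(p + 3)*(p - 3)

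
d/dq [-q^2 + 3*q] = 3 - 2*q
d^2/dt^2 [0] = 0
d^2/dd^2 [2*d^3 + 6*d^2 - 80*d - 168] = 12*d + 12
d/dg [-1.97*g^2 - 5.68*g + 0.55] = -3.94*g - 5.68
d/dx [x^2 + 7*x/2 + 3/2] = 2*x + 7/2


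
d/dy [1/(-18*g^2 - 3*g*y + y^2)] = (3*g - 2*y)/(18*g^2 + 3*g*y - y^2)^2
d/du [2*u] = 2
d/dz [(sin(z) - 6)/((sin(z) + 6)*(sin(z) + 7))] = (12*sin(z) + cos(z)^2 + 119)*cos(z)/((sin(z) + 6)^2*(sin(z) + 7)^2)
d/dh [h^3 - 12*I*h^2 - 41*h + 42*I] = 3*h^2 - 24*I*h - 41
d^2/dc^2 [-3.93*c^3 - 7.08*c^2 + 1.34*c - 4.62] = -23.58*c - 14.16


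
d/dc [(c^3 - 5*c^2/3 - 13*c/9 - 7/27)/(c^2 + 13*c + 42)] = (27*c^4 + 702*c^3 + 2856*c^2 - 3766*c - 1547)/(27*(c^4 + 26*c^3 + 253*c^2 + 1092*c + 1764))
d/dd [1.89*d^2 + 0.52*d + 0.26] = 3.78*d + 0.52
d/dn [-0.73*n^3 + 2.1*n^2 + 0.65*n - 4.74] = -2.19*n^2 + 4.2*n + 0.65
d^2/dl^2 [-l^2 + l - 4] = -2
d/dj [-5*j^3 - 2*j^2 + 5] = j*(-15*j - 4)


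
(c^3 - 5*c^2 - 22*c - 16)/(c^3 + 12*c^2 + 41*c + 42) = (c^2 - 7*c - 8)/(c^2 + 10*c + 21)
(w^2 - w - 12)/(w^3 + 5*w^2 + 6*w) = (w - 4)/(w*(w + 2))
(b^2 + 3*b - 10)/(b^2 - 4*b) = (b^2 + 3*b - 10)/(b*(b - 4))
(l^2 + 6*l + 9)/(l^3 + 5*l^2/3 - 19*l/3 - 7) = 3*(l + 3)/(3*l^2 - 4*l - 7)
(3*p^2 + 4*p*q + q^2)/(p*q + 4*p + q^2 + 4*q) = (3*p + q)/(q + 4)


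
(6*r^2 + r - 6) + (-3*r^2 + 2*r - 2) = 3*r^2 + 3*r - 8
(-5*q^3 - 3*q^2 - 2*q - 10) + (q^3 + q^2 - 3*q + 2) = -4*q^3 - 2*q^2 - 5*q - 8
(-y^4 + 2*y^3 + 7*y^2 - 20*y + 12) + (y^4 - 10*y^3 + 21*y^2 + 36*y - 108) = -8*y^3 + 28*y^2 + 16*y - 96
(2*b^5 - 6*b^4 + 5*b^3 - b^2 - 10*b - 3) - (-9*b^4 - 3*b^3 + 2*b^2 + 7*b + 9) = 2*b^5 + 3*b^4 + 8*b^3 - 3*b^2 - 17*b - 12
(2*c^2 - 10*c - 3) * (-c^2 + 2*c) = -2*c^4 + 14*c^3 - 17*c^2 - 6*c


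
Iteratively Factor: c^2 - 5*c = (c)*(c - 5)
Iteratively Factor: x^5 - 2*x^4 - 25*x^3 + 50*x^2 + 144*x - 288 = (x - 2)*(x^4 - 25*x^2 + 144) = (x - 4)*(x - 2)*(x^3 + 4*x^2 - 9*x - 36) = (x - 4)*(x - 3)*(x - 2)*(x^2 + 7*x + 12) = (x - 4)*(x - 3)*(x - 2)*(x + 4)*(x + 3)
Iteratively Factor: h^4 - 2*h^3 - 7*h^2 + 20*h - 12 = (h + 3)*(h^3 - 5*h^2 + 8*h - 4) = (h - 2)*(h + 3)*(h^2 - 3*h + 2) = (h - 2)^2*(h + 3)*(h - 1)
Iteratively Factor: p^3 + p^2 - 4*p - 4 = (p + 2)*(p^2 - p - 2) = (p - 2)*(p + 2)*(p + 1)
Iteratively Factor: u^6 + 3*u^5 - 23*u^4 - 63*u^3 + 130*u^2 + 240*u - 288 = (u - 4)*(u^5 + 7*u^4 + 5*u^3 - 43*u^2 - 42*u + 72) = (u - 4)*(u - 2)*(u^4 + 9*u^3 + 23*u^2 + 3*u - 36) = (u - 4)*(u - 2)*(u - 1)*(u^3 + 10*u^2 + 33*u + 36) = (u - 4)*(u - 2)*(u - 1)*(u + 3)*(u^2 + 7*u + 12) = (u - 4)*(u - 2)*(u - 1)*(u + 3)*(u + 4)*(u + 3)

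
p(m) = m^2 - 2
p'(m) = 2*m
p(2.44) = 3.95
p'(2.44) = 4.88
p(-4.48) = 18.07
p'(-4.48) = -8.96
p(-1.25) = -0.44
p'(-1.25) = -2.50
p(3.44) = 9.83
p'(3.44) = 6.88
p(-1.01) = -0.98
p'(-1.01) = -2.02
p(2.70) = 5.29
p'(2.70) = 5.40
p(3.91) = 13.29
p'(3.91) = 7.82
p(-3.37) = 9.36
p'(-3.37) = -6.74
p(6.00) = 34.00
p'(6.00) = 12.00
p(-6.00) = 34.00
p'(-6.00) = -12.00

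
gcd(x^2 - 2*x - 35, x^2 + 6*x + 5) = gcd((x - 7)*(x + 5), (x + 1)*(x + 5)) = x + 5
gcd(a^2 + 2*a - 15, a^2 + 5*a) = a + 5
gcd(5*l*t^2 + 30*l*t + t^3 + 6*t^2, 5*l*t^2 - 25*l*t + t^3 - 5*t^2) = 5*l*t + t^2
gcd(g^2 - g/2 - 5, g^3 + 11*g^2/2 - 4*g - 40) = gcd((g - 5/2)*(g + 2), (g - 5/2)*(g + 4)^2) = g - 5/2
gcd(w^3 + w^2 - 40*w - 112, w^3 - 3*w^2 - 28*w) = w^2 - 3*w - 28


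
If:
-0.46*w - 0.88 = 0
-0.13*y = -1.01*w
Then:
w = -1.91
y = -14.86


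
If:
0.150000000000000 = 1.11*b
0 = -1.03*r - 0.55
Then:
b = 0.14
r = -0.53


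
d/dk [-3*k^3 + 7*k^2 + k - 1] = -9*k^2 + 14*k + 1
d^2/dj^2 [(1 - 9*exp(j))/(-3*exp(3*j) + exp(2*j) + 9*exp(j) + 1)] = (324*exp(6*j) - 162*exp(5*j) + 1014*exp(4*j) + 320*exp(3*j) - 108*exp(2*j) - 158*exp(j) + 18)*exp(j)/(27*exp(9*j) - 27*exp(8*j) - 234*exp(7*j) + 134*exp(6*j) + 720*exp(5*j) - 84*exp(4*j) - 774*exp(3*j) - 246*exp(2*j) - 27*exp(j) - 1)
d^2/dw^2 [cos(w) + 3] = -cos(w)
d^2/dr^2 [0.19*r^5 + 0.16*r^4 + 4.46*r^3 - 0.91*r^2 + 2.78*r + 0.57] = 3.8*r^3 + 1.92*r^2 + 26.76*r - 1.82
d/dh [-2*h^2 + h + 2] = 1 - 4*h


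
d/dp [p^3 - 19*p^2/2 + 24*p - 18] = 3*p^2 - 19*p + 24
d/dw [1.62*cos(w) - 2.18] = -1.62*sin(w)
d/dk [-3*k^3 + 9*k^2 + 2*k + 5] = -9*k^2 + 18*k + 2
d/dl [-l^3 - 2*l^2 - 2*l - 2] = -3*l^2 - 4*l - 2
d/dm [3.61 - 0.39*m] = -0.390000000000000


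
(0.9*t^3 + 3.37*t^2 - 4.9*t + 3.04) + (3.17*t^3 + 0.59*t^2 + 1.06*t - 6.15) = 4.07*t^3 + 3.96*t^2 - 3.84*t - 3.11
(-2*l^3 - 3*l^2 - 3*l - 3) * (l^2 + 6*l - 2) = -2*l^5 - 15*l^4 - 17*l^3 - 15*l^2 - 12*l + 6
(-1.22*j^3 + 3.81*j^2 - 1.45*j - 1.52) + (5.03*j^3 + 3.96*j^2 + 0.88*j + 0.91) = 3.81*j^3 + 7.77*j^2 - 0.57*j - 0.61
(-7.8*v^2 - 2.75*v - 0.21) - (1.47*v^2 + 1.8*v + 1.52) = -9.27*v^2 - 4.55*v - 1.73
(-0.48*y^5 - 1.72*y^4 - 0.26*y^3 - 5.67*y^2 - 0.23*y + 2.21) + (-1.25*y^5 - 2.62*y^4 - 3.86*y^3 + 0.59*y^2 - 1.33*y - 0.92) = -1.73*y^5 - 4.34*y^4 - 4.12*y^3 - 5.08*y^2 - 1.56*y + 1.29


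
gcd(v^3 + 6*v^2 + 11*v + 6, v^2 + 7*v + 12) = v + 3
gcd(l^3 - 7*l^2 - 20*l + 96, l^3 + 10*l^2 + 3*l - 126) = l - 3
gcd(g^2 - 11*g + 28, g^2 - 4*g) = g - 4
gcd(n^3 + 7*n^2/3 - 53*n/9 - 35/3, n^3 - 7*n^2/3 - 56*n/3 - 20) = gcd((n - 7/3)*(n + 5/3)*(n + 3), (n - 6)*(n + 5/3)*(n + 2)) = n + 5/3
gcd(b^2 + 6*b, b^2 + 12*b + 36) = b + 6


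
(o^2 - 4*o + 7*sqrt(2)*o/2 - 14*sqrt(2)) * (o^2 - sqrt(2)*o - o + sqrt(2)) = o^4 - 5*o^3 + 5*sqrt(2)*o^3/2 - 25*sqrt(2)*o^2/2 - 3*o^2 + 10*sqrt(2)*o + 35*o - 28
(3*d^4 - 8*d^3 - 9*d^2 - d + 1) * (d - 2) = 3*d^5 - 14*d^4 + 7*d^3 + 17*d^2 + 3*d - 2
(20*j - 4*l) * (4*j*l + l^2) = 80*j^2*l + 4*j*l^2 - 4*l^3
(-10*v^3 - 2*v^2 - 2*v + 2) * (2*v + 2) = -20*v^4 - 24*v^3 - 8*v^2 + 4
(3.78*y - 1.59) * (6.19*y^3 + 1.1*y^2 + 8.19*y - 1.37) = 23.3982*y^4 - 5.6841*y^3 + 29.2092*y^2 - 18.2007*y + 2.1783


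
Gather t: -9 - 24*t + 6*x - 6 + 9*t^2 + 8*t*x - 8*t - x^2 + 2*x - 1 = 9*t^2 + t*(8*x - 32) - x^2 + 8*x - 16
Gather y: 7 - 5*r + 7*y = -5*r + 7*y + 7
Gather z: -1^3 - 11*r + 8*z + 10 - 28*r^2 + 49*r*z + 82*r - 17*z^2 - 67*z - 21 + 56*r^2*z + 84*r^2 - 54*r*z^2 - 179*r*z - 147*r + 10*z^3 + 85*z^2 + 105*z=56*r^2 - 76*r + 10*z^3 + z^2*(68 - 54*r) + z*(56*r^2 - 130*r + 46) - 12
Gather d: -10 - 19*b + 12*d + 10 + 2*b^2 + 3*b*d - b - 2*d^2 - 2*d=2*b^2 - 20*b - 2*d^2 + d*(3*b + 10)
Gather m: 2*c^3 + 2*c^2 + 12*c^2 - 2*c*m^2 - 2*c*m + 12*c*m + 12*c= 2*c^3 + 14*c^2 - 2*c*m^2 + 10*c*m + 12*c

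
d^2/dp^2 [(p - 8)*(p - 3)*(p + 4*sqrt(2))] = 6*p - 22 + 8*sqrt(2)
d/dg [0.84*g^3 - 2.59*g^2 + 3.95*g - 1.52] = 2.52*g^2 - 5.18*g + 3.95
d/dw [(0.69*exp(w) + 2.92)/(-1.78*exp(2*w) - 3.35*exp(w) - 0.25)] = (1.2282*exp(2*w) + 10.3952*exp(w) + 9.6095)*exp(w)/(3.1684*exp(4*w) + 11.926*exp(3*w) + 12.1125*exp(2*w) + 1.675*exp(w) + 0.0625)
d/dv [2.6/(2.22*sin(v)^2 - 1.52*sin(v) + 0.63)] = (3.952 - 11.544*sin(v))*cos(v)/(2.22*sin(v)^2 - 1.52*sin(v) + 0.63)^2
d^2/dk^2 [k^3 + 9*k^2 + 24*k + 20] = 6*k + 18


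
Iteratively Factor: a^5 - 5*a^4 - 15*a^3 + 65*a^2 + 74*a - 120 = (a - 5)*(a^4 - 15*a^2 - 10*a + 24) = (a - 5)*(a - 1)*(a^3 + a^2 - 14*a - 24) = (a - 5)*(a - 4)*(a - 1)*(a^2 + 5*a + 6) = (a - 5)*(a - 4)*(a - 1)*(a + 2)*(a + 3)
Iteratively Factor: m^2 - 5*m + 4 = (m - 4)*(m - 1)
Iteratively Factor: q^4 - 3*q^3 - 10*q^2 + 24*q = (q - 2)*(q^3 - q^2 - 12*q) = (q - 4)*(q - 2)*(q^2 + 3*q) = q*(q - 4)*(q - 2)*(q + 3)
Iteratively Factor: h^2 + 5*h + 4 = (h + 4)*(h + 1)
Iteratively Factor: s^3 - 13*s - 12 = (s + 3)*(s^2 - 3*s - 4) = (s - 4)*(s + 3)*(s + 1)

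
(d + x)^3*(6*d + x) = 6*d^4 + 19*d^3*x + 21*d^2*x^2 + 9*d*x^3 + x^4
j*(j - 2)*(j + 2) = j^3 - 4*j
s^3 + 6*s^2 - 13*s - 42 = (s - 3)*(s + 2)*(s + 7)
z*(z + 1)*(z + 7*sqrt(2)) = z^3 + z^2 + 7*sqrt(2)*z^2 + 7*sqrt(2)*z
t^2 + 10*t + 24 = (t + 4)*(t + 6)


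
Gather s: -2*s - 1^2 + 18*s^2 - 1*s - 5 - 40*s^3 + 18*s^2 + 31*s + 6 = -40*s^3 + 36*s^2 + 28*s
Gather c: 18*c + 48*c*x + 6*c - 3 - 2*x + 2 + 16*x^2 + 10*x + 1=c*(48*x + 24) + 16*x^2 + 8*x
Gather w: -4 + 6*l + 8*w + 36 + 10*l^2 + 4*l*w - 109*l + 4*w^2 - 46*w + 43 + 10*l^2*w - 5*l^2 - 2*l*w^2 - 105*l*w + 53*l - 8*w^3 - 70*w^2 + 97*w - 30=5*l^2 - 50*l - 8*w^3 + w^2*(-2*l - 66) + w*(10*l^2 - 101*l + 59) + 45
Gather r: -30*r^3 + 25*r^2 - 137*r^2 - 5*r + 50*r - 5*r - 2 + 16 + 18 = -30*r^3 - 112*r^2 + 40*r + 32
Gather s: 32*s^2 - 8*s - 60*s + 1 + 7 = 32*s^2 - 68*s + 8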